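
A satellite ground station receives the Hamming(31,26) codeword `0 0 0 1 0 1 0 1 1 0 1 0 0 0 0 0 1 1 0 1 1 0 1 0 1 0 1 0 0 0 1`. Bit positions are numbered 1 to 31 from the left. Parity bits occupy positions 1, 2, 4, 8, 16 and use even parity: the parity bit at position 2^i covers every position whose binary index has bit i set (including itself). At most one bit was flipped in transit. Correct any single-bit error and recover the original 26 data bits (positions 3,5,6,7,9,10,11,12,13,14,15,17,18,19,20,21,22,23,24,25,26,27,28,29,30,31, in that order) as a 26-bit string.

00101010000110110101010001

s1: b1⊕b3⊕b5⊕b7⊕b9⊕b11⊕b13⊕b15⊕b17⊕b19⊕b21⊕b23⊕b25⊕b27⊕b29⊕b31 = 0⊕0⊕0⊕0⊕1⊕1⊕0⊕0⊕1⊕0⊕1⊕1⊕1⊕1⊕0⊕1 = 0
s2: b2⊕b3⊕b6⊕b7⊕b10⊕b11⊕b14⊕b15⊕b18⊕b19⊕b22⊕b23⊕b26⊕b27⊕b30⊕b31 = 0⊕0⊕1⊕0⊕0⊕1⊕0⊕0⊕1⊕0⊕0⊕1⊕0⊕1⊕0⊕1 = 0
s4: b4⊕b5⊕b6⊕b7⊕b12⊕b13⊕b14⊕b15⊕b20⊕b21⊕b22⊕b23⊕b28⊕b29⊕b30⊕b31 = 1⊕0⊕1⊕0⊕0⊕0⊕0⊕0⊕1⊕1⊕0⊕1⊕0⊕0⊕0⊕1 = 0
s8: b8⊕b9⊕b10⊕b11⊕b12⊕b13⊕b14⊕b15⊕b24⊕b25⊕b26⊕b27⊕b28⊕b29⊕b30⊕b31 = 1⊕1⊕0⊕1⊕0⊕0⊕0⊕0⊕0⊕1⊕0⊕1⊕0⊕0⊕0⊕1 = 0
s16: b16⊕b17⊕b18⊕b19⊕b20⊕b21⊕b22⊕b23⊕b24⊕b25⊕b26⊕b27⊕b28⊕b29⊕b30⊕b31 = 0⊕1⊕1⊕0⊕1⊕1⊕0⊕1⊕0⊕1⊕0⊕1⊕0⊕0⊕0⊕1 = 0
Syndrome (s16...s1) = 00000 → position 0 (no error).
No correction needed.
Data bits at positions 3,5,6,7,9,10,11,12,13,14,15,17,18,19,20,21,22,23,24,25,26,27,28,29,30,31: 00101010000110110101010001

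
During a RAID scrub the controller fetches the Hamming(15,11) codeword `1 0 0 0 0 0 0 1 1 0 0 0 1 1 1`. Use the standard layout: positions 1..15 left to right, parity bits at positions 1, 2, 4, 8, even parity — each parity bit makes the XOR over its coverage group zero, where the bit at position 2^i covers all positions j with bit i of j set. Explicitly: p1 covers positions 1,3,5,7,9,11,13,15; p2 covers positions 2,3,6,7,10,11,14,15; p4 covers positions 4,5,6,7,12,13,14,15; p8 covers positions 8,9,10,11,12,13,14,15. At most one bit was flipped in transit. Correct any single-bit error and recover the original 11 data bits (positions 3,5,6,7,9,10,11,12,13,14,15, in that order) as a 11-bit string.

s1: b1⊕b3⊕b5⊕b7⊕b9⊕b11⊕b13⊕b15 = 1⊕0⊕0⊕0⊕1⊕0⊕1⊕1 = 0
s2: b2⊕b3⊕b6⊕b7⊕b10⊕b11⊕b14⊕b15 = 0⊕0⊕0⊕0⊕0⊕0⊕1⊕1 = 0
s4: b4⊕b5⊕b6⊕b7⊕b12⊕b13⊕b14⊕b15 = 0⊕0⊕0⊕0⊕0⊕1⊕1⊕1 = 1
s8: b8⊕b9⊕b10⊕b11⊕b12⊕b13⊕b14⊕b15 = 1⊕1⊕0⊕0⊕0⊕1⊕1⊕1 = 1
Syndrome (s8...s1) = 1100 → position 12.
Flip bit 12: corrected codeword = 100000011001111
Data bits at positions 3,5,6,7,9,10,11,12,13,14,15: 00001001111

00001001111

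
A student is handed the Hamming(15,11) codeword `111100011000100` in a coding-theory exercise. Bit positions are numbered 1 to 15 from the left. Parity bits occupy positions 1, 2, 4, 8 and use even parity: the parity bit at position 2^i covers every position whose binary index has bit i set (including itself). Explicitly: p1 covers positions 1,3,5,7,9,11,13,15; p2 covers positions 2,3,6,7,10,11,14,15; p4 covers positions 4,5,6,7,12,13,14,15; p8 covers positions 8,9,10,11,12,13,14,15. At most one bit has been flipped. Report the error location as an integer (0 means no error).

8

s1: b1⊕b3⊕b5⊕b7⊕b9⊕b11⊕b13⊕b15 = 1⊕1⊕0⊕0⊕1⊕0⊕1⊕0 = 0
s2: b2⊕b3⊕b6⊕b7⊕b10⊕b11⊕b14⊕b15 = 1⊕1⊕0⊕0⊕0⊕0⊕0⊕0 = 0
s4: b4⊕b5⊕b6⊕b7⊕b12⊕b13⊕b14⊕b15 = 1⊕0⊕0⊕0⊕0⊕1⊕0⊕0 = 0
s8: b8⊕b9⊕b10⊕b11⊕b12⊕b13⊕b14⊕b15 = 1⊕1⊕0⊕0⊕0⊕1⊕0⊕0 = 1
Syndrome (s8...s1) = 1000 → position 8.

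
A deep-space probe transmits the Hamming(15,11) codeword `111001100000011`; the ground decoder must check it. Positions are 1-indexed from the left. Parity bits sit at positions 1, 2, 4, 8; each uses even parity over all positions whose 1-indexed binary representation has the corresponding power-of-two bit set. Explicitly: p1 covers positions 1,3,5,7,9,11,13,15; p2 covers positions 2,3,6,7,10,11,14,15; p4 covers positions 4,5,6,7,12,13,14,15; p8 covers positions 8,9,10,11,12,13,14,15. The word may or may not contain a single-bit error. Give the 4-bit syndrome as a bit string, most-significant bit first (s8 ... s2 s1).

0000

s1: b1⊕b3⊕b5⊕b7⊕b9⊕b11⊕b13⊕b15 = 1⊕1⊕0⊕1⊕0⊕0⊕0⊕1 = 0
s2: b2⊕b3⊕b6⊕b7⊕b10⊕b11⊕b14⊕b15 = 1⊕1⊕1⊕1⊕0⊕0⊕1⊕1 = 0
s4: b4⊕b5⊕b6⊕b7⊕b12⊕b13⊕b14⊕b15 = 0⊕0⊕1⊕1⊕0⊕0⊕1⊕1 = 0
s8: b8⊕b9⊕b10⊕b11⊕b12⊕b13⊕b14⊕b15 = 0⊕0⊕0⊕0⊕0⊕0⊕1⊕1 = 0
Syndrome (s8...s1) = 0000 → position 0 (no error).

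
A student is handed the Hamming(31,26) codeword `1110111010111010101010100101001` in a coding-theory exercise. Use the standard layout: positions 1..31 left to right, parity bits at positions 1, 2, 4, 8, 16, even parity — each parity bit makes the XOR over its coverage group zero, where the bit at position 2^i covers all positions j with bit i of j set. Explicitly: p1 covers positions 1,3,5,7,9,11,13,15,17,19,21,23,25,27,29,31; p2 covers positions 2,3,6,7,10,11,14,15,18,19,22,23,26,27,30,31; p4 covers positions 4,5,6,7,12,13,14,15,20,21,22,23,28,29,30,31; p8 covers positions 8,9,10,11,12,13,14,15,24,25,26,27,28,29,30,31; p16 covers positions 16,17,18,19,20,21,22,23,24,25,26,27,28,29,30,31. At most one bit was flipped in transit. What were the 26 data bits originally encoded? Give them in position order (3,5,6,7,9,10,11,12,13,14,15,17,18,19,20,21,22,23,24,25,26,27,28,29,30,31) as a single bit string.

s1: b1⊕b3⊕b5⊕b7⊕b9⊕b11⊕b13⊕b15⊕b17⊕b19⊕b21⊕b23⊕b25⊕b27⊕b29⊕b31 = 1⊕1⊕1⊕1⊕1⊕1⊕1⊕1⊕1⊕1⊕1⊕1⊕0⊕0⊕0⊕1 = 1
s2: b2⊕b3⊕b6⊕b7⊕b10⊕b11⊕b14⊕b15⊕b18⊕b19⊕b22⊕b23⊕b26⊕b27⊕b30⊕b31 = 1⊕1⊕1⊕1⊕0⊕1⊕0⊕1⊕0⊕1⊕0⊕1⊕1⊕0⊕0⊕1 = 0
s4: b4⊕b5⊕b6⊕b7⊕b12⊕b13⊕b14⊕b15⊕b20⊕b21⊕b22⊕b23⊕b28⊕b29⊕b30⊕b31 = 0⊕1⊕1⊕1⊕1⊕1⊕0⊕1⊕0⊕1⊕0⊕1⊕1⊕0⊕0⊕1 = 0
s8: b8⊕b9⊕b10⊕b11⊕b12⊕b13⊕b14⊕b15⊕b24⊕b25⊕b26⊕b27⊕b28⊕b29⊕b30⊕b31 = 0⊕1⊕0⊕1⊕1⊕1⊕0⊕1⊕0⊕0⊕1⊕0⊕1⊕0⊕0⊕1 = 0
s16: b16⊕b17⊕b18⊕b19⊕b20⊕b21⊕b22⊕b23⊕b24⊕b25⊕b26⊕b27⊕b28⊕b29⊕b30⊕b31 = 0⊕1⊕0⊕1⊕0⊕1⊕0⊕1⊕0⊕0⊕1⊕0⊕1⊕0⊕0⊕1 = 1
Syndrome (s16...s1) = 10001 → position 17.
Flip bit 17: corrected codeword = 1110111010111010001010100101001
Data bits at positions 3,5,6,7,9,10,11,12,13,14,15,17,18,19,20,21,22,23,24,25,26,27,28,29,30,31: 11111011101001010100101001

11111011101001010100101001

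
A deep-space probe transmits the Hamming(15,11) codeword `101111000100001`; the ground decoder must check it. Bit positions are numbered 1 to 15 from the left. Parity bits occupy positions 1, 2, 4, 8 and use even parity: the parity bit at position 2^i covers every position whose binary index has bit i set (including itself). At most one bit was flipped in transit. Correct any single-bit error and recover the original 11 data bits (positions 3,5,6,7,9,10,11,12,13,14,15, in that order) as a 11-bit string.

s1: b1⊕b3⊕b5⊕b7⊕b9⊕b11⊕b13⊕b15 = 1⊕1⊕1⊕0⊕0⊕0⊕0⊕1 = 0
s2: b2⊕b3⊕b6⊕b7⊕b10⊕b11⊕b14⊕b15 = 0⊕1⊕1⊕0⊕1⊕0⊕0⊕1 = 0
s4: b4⊕b5⊕b6⊕b7⊕b12⊕b13⊕b14⊕b15 = 1⊕1⊕1⊕0⊕0⊕0⊕0⊕1 = 0
s8: b8⊕b9⊕b10⊕b11⊕b12⊕b13⊕b14⊕b15 = 0⊕0⊕1⊕0⊕0⊕0⊕0⊕1 = 0
Syndrome (s8...s1) = 0000 → position 0 (no error).
No correction needed.
Data bits at positions 3,5,6,7,9,10,11,12,13,14,15: 11100100001

11100100001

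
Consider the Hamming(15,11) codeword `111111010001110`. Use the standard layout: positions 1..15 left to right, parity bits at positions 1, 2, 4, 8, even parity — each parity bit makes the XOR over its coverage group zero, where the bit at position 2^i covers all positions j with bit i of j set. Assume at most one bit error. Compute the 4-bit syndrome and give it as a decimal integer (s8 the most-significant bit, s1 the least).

s1: b1⊕b3⊕b5⊕b7⊕b9⊕b11⊕b13⊕b15 = 1⊕1⊕1⊕0⊕0⊕0⊕1⊕0 = 0
s2: b2⊕b3⊕b6⊕b7⊕b10⊕b11⊕b14⊕b15 = 1⊕1⊕1⊕0⊕0⊕0⊕1⊕0 = 0
s4: b4⊕b5⊕b6⊕b7⊕b12⊕b13⊕b14⊕b15 = 1⊕1⊕1⊕0⊕1⊕1⊕1⊕0 = 0
s8: b8⊕b9⊕b10⊕b11⊕b12⊕b13⊕b14⊕b15 = 1⊕0⊕0⊕0⊕1⊕1⊕1⊕0 = 0
Syndrome (s8...s1) = 0000 → position 0 (no error).

0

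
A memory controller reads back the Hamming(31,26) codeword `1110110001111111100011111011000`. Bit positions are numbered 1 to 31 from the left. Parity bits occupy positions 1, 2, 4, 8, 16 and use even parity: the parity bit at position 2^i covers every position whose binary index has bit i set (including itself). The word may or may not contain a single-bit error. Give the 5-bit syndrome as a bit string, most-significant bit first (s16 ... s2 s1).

10001

s1: b1⊕b3⊕b5⊕b7⊕b9⊕b11⊕b13⊕b15⊕b17⊕b19⊕b21⊕b23⊕b25⊕b27⊕b29⊕b31 = 1⊕1⊕1⊕0⊕0⊕1⊕1⊕1⊕1⊕0⊕1⊕1⊕1⊕1⊕0⊕0 = 1
s2: b2⊕b3⊕b6⊕b7⊕b10⊕b11⊕b14⊕b15⊕b18⊕b19⊕b22⊕b23⊕b26⊕b27⊕b30⊕b31 = 1⊕1⊕1⊕0⊕1⊕1⊕1⊕1⊕0⊕0⊕1⊕1⊕0⊕1⊕0⊕0 = 0
s4: b4⊕b5⊕b6⊕b7⊕b12⊕b13⊕b14⊕b15⊕b20⊕b21⊕b22⊕b23⊕b28⊕b29⊕b30⊕b31 = 0⊕1⊕1⊕0⊕1⊕1⊕1⊕1⊕0⊕1⊕1⊕1⊕1⊕0⊕0⊕0 = 0
s8: b8⊕b9⊕b10⊕b11⊕b12⊕b13⊕b14⊕b15⊕b24⊕b25⊕b26⊕b27⊕b28⊕b29⊕b30⊕b31 = 0⊕0⊕1⊕1⊕1⊕1⊕1⊕1⊕1⊕1⊕0⊕1⊕1⊕0⊕0⊕0 = 0
s16: b16⊕b17⊕b18⊕b19⊕b20⊕b21⊕b22⊕b23⊕b24⊕b25⊕b26⊕b27⊕b28⊕b29⊕b30⊕b31 = 1⊕1⊕0⊕0⊕0⊕1⊕1⊕1⊕1⊕1⊕0⊕1⊕1⊕0⊕0⊕0 = 1
Syndrome (s16...s1) = 10001 → position 17.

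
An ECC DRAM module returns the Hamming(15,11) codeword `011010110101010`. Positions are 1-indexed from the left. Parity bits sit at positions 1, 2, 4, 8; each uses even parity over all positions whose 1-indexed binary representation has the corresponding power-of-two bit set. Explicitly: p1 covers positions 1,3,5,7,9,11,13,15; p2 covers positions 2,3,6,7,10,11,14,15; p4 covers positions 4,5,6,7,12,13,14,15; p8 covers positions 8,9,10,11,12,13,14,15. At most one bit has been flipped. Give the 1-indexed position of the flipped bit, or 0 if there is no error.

s1: b1⊕b3⊕b5⊕b7⊕b9⊕b11⊕b13⊕b15 = 0⊕1⊕1⊕1⊕0⊕0⊕0⊕0 = 1
s2: b2⊕b3⊕b6⊕b7⊕b10⊕b11⊕b14⊕b15 = 1⊕1⊕0⊕1⊕1⊕0⊕1⊕0 = 1
s4: b4⊕b5⊕b6⊕b7⊕b12⊕b13⊕b14⊕b15 = 0⊕1⊕0⊕1⊕1⊕0⊕1⊕0 = 0
s8: b8⊕b9⊕b10⊕b11⊕b12⊕b13⊕b14⊕b15 = 1⊕0⊕1⊕0⊕1⊕0⊕1⊕0 = 0
Syndrome (s8...s1) = 0011 → position 3.

3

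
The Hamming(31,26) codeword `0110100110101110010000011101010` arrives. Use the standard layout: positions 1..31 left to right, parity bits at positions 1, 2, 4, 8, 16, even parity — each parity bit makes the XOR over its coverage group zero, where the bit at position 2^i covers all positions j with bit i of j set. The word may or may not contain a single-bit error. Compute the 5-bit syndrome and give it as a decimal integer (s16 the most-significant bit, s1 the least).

s1: b1⊕b3⊕b5⊕b7⊕b9⊕b11⊕b13⊕b15⊕b17⊕b19⊕b21⊕b23⊕b25⊕b27⊕b29⊕b31 = 0⊕1⊕1⊕0⊕1⊕1⊕1⊕1⊕0⊕0⊕0⊕0⊕1⊕0⊕0⊕0 = 1
s2: b2⊕b3⊕b6⊕b7⊕b10⊕b11⊕b14⊕b15⊕b18⊕b19⊕b22⊕b23⊕b26⊕b27⊕b30⊕b31 = 1⊕1⊕0⊕0⊕0⊕1⊕1⊕1⊕1⊕0⊕0⊕0⊕1⊕0⊕1⊕0 = 0
s4: b4⊕b5⊕b6⊕b7⊕b12⊕b13⊕b14⊕b15⊕b20⊕b21⊕b22⊕b23⊕b28⊕b29⊕b30⊕b31 = 0⊕1⊕0⊕0⊕0⊕1⊕1⊕1⊕0⊕0⊕0⊕0⊕1⊕0⊕1⊕0 = 0
s8: b8⊕b9⊕b10⊕b11⊕b12⊕b13⊕b14⊕b15⊕b24⊕b25⊕b26⊕b27⊕b28⊕b29⊕b30⊕b31 = 1⊕1⊕0⊕1⊕0⊕1⊕1⊕1⊕1⊕1⊕1⊕0⊕1⊕0⊕1⊕0 = 1
s16: b16⊕b17⊕b18⊕b19⊕b20⊕b21⊕b22⊕b23⊕b24⊕b25⊕b26⊕b27⊕b28⊕b29⊕b30⊕b31 = 0⊕0⊕1⊕0⊕0⊕0⊕0⊕0⊕1⊕1⊕1⊕0⊕1⊕0⊕1⊕0 = 0
Syndrome (s16...s1) = 01001 → position 9.

9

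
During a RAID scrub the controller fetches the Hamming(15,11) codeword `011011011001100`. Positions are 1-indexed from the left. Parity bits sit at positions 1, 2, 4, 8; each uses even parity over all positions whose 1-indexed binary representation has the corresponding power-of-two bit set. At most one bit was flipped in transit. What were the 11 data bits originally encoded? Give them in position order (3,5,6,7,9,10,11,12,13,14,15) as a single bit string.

11101001100

s1: b1⊕b3⊕b5⊕b7⊕b9⊕b11⊕b13⊕b15 = 0⊕1⊕1⊕0⊕1⊕0⊕1⊕0 = 0
s2: b2⊕b3⊕b6⊕b7⊕b10⊕b11⊕b14⊕b15 = 1⊕1⊕1⊕0⊕0⊕0⊕0⊕0 = 1
s4: b4⊕b5⊕b6⊕b7⊕b12⊕b13⊕b14⊕b15 = 0⊕1⊕1⊕0⊕1⊕1⊕0⊕0 = 0
s8: b8⊕b9⊕b10⊕b11⊕b12⊕b13⊕b14⊕b15 = 1⊕1⊕0⊕0⊕1⊕1⊕0⊕0 = 0
Syndrome (s8...s1) = 0010 → position 2.
Flip bit 2: corrected codeword = 001011011001100
Data bits at positions 3,5,6,7,9,10,11,12,13,14,15: 11101001100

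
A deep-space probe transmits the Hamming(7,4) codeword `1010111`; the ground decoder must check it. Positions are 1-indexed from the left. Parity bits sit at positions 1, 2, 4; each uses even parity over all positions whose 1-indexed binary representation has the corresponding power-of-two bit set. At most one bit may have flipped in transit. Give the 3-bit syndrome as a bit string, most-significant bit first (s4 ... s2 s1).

s1: b1⊕b3⊕b5⊕b7 = 1⊕1⊕1⊕1 = 0
s2: b2⊕b3⊕b6⊕b7 = 0⊕1⊕1⊕1 = 1
s4: b4⊕b5⊕b6⊕b7 = 0⊕1⊕1⊕1 = 1
Syndrome (s4...s1) = 110 → position 6.

110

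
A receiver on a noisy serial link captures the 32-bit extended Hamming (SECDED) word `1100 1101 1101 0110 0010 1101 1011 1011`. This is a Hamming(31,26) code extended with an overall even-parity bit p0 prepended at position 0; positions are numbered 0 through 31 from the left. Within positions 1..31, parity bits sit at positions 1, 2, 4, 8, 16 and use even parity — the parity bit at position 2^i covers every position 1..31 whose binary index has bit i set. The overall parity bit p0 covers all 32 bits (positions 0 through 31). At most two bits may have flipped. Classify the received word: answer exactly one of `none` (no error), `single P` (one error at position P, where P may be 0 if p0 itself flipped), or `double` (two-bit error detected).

s1: b1⊕b3⊕b5⊕b7⊕b9⊕b11⊕b13⊕b15⊕b17⊕b19⊕b21⊕b23⊕b25⊕b27⊕b29⊕b31 = 1⊕0⊕1⊕1⊕1⊕1⊕1⊕0⊕0⊕0⊕1⊕1⊕0⊕1⊕0⊕1 = 0
s2: b2⊕b3⊕b6⊕b7⊕b10⊕b11⊕b14⊕b15⊕b18⊕b19⊕b22⊕b23⊕b26⊕b27⊕b30⊕b31 = 0⊕0⊕0⊕1⊕0⊕1⊕1⊕0⊕1⊕0⊕0⊕1⊕1⊕1⊕1⊕1 = 1
s4: b4⊕b5⊕b6⊕b7⊕b12⊕b13⊕b14⊕b15⊕b20⊕b21⊕b22⊕b23⊕b28⊕b29⊕b30⊕b31 = 1⊕1⊕0⊕1⊕0⊕1⊕1⊕0⊕1⊕1⊕0⊕1⊕1⊕0⊕1⊕1 = 1
s8: b8⊕b9⊕b10⊕b11⊕b12⊕b13⊕b14⊕b15⊕b24⊕b25⊕b26⊕b27⊕b28⊕b29⊕b30⊕b31 = 1⊕1⊕0⊕1⊕0⊕1⊕1⊕0⊕1⊕0⊕1⊕1⊕1⊕0⊕1⊕1 = 1
s16: b16⊕b17⊕b18⊕b19⊕b20⊕b21⊕b22⊕b23⊕b24⊕b25⊕b26⊕b27⊕b28⊕b29⊕b30⊕b31 = 0⊕0⊕1⊕0⊕1⊕1⊕0⊕1⊕1⊕0⊕1⊕1⊕1⊕0⊕1⊕1 = 0
Syndrome (s16...s1) = 01110 → position 14.
Overall parity (XOR of all 32 bits, including p0): 1⊕1⊕0⊕0⊕1⊕1⊕0⊕1⊕1⊕1⊕0⊕1⊕0⊕1⊕1⊕0⊕0⊕0⊕1⊕0⊕1⊕1⊕0⊕1⊕1⊕0⊕1⊕1⊕1⊕0⊕1⊕1 = 0
Overall=0, syndrome position=14 → double-bit error detected (uncorrectable).

double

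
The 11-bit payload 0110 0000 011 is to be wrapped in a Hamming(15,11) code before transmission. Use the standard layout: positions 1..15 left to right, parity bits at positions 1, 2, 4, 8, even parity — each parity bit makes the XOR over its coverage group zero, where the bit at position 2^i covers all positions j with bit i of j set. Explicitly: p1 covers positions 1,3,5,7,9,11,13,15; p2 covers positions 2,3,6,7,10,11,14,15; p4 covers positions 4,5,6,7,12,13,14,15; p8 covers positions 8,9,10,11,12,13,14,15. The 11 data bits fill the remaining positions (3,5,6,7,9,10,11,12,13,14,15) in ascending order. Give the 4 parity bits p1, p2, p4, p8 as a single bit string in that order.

Place data bits at non-power-of-two positions: b3=0, b5=1, b6=1, b7=0, b9=0, b10=0, b11=0, b12=0, b13=0, b14=1, b15=1.
p1 = XOR of data positions {3,5,7,9,11,13,15} = 0⊕1⊕0⊕0⊕0⊕0⊕1 = 0
p2 = XOR of data positions {3,6,7,10,11,14,15} = 0⊕1⊕0⊕0⊕0⊕1⊕1 = 1
p4 = XOR of data positions {5,6,7,12,13,14,15} = 1⊕1⊕0⊕0⊕0⊕1⊕1 = 0
p8 = XOR of data positions {9,10,11,12,13,14,15} = 0⊕0⊕0⊕0⊕0⊕1⊕1 = 0
Parity bits p1,p2,p4,p8 = 0100

0100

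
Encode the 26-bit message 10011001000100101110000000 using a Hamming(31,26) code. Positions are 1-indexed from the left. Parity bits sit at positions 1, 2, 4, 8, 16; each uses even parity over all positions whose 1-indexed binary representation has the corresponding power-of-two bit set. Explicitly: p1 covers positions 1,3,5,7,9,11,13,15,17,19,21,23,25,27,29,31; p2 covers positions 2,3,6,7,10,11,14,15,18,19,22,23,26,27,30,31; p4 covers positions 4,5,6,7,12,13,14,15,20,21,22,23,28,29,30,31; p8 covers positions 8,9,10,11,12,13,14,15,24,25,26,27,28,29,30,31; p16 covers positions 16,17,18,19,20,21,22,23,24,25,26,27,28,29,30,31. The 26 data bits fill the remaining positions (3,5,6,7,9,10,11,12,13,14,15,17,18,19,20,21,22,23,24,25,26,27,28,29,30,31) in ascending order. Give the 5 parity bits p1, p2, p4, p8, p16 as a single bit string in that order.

Place data bits at non-power-of-two positions: b3=1, b5=0, b6=0, b7=1, b9=1, b10=0, b11=0, b12=1, b13=0, b14=0, b15=0, b17=1, b18=0, b19=0, b20=1, b21=0, b22=1, b23=1, b24=1, b25=0, b26=0, b27=0, b28=0, b29=0, b30=0, b31=0.
p1 = XOR of data positions {3,5,7,9,11,13,15,17,19,21,23,25,27,29,31} = 1⊕0⊕1⊕1⊕0⊕0⊕0⊕1⊕0⊕0⊕1⊕0⊕0⊕0⊕0 = 1
p2 = XOR of data positions {3,6,7,10,11,14,15,18,19,22,23,26,27,30,31} = 1⊕0⊕1⊕0⊕0⊕0⊕0⊕0⊕0⊕1⊕1⊕0⊕0⊕0⊕0 = 0
p4 = XOR of data positions {5,6,7,12,13,14,15,20,21,22,23,28,29,30,31} = 0⊕0⊕1⊕1⊕0⊕0⊕0⊕1⊕0⊕1⊕1⊕0⊕0⊕0⊕0 = 1
p8 = XOR of data positions {9,10,11,12,13,14,15,24,25,26,27,28,29,30,31} = 1⊕0⊕0⊕1⊕0⊕0⊕0⊕1⊕0⊕0⊕0⊕0⊕0⊕0⊕0 = 1
p16 = XOR of data positions {17,18,19,20,21,22,23,24,25,26,27,28,29,30,31} = 1⊕0⊕0⊕1⊕0⊕1⊕1⊕1⊕0⊕0⊕0⊕0⊕0⊕0⊕0 = 1
Parity bits p1,p2,p4,p8,p16 = 10111

10111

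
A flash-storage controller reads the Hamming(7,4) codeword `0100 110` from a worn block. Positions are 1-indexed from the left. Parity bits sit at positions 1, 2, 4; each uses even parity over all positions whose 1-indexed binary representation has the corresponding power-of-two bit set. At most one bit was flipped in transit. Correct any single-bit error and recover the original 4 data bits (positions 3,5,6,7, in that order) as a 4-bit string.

0110

s1: b1⊕b3⊕b5⊕b7 = 0⊕0⊕1⊕0 = 1
s2: b2⊕b3⊕b6⊕b7 = 1⊕0⊕1⊕0 = 0
s4: b4⊕b5⊕b6⊕b7 = 0⊕1⊕1⊕0 = 0
Syndrome (s4...s1) = 001 → position 1.
Flip bit 1: corrected codeword = 1100110
Data bits at positions 3,5,6,7: 0110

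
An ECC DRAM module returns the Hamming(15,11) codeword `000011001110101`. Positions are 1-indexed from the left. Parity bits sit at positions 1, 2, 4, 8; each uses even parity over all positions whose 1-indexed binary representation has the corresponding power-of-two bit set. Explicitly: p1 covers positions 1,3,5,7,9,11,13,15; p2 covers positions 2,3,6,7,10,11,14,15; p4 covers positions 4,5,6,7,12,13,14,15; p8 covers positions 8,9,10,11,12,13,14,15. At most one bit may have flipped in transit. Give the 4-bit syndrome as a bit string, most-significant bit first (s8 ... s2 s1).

1001

s1: b1⊕b3⊕b5⊕b7⊕b9⊕b11⊕b13⊕b15 = 0⊕0⊕1⊕0⊕1⊕1⊕1⊕1 = 1
s2: b2⊕b3⊕b6⊕b7⊕b10⊕b11⊕b14⊕b15 = 0⊕0⊕1⊕0⊕1⊕1⊕0⊕1 = 0
s4: b4⊕b5⊕b6⊕b7⊕b12⊕b13⊕b14⊕b15 = 0⊕1⊕1⊕0⊕0⊕1⊕0⊕1 = 0
s8: b8⊕b9⊕b10⊕b11⊕b12⊕b13⊕b14⊕b15 = 0⊕1⊕1⊕1⊕0⊕1⊕0⊕1 = 1
Syndrome (s8...s1) = 1001 → position 9.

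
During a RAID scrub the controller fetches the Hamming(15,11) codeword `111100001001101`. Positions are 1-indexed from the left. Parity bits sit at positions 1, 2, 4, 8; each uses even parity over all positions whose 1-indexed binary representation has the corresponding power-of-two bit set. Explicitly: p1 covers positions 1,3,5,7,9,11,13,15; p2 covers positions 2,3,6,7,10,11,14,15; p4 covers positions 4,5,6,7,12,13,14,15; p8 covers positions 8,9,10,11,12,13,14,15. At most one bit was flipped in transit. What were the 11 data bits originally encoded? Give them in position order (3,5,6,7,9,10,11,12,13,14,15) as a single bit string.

s1: b1⊕b3⊕b5⊕b7⊕b9⊕b11⊕b13⊕b15 = 1⊕1⊕0⊕0⊕1⊕0⊕1⊕1 = 1
s2: b2⊕b3⊕b6⊕b7⊕b10⊕b11⊕b14⊕b15 = 1⊕1⊕0⊕0⊕0⊕0⊕0⊕1 = 1
s4: b4⊕b5⊕b6⊕b7⊕b12⊕b13⊕b14⊕b15 = 1⊕0⊕0⊕0⊕1⊕1⊕0⊕1 = 0
s8: b8⊕b9⊕b10⊕b11⊕b12⊕b13⊕b14⊕b15 = 0⊕1⊕0⊕0⊕1⊕1⊕0⊕1 = 0
Syndrome (s8...s1) = 0011 → position 3.
Flip bit 3: corrected codeword = 110100001001101
Data bits at positions 3,5,6,7,9,10,11,12,13,14,15: 00001001101

00001001101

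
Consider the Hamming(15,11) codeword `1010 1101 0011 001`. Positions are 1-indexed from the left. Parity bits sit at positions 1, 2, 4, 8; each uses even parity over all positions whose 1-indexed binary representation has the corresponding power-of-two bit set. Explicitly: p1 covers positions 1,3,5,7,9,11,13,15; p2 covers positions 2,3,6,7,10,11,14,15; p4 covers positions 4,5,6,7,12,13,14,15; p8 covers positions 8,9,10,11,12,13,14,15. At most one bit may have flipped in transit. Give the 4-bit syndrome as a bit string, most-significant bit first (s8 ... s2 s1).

s1: b1⊕b3⊕b5⊕b7⊕b9⊕b11⊕b13⊕b15 = 1⊕1⊕1⊕0⊕0⊕1⊕0⊕1 = 1
s2: b2⊕b3⊕b6⊕b7⊕b10⊕b11⊕b14⊕b15 = 0⊕1⊕1⊕0⊕0⊕1⊕0⊕1 = 0
s4: b4⊕b5⊕b6⊕b7⊕b12⊕b13⊕b14⊕b15 = 0⊕1⊕1⊕0⊕1⊕0⊕0⊕1 = 0
s8: b8⊕b9⊕b10⊕b11⊕b12⊕b13⊕b14⊕b15 = 1⊕0⊕0⊕1⊕1⊕0⊕0⊕1 = 0
Syndrome (s8...s1) = 0001 → position 1.

0001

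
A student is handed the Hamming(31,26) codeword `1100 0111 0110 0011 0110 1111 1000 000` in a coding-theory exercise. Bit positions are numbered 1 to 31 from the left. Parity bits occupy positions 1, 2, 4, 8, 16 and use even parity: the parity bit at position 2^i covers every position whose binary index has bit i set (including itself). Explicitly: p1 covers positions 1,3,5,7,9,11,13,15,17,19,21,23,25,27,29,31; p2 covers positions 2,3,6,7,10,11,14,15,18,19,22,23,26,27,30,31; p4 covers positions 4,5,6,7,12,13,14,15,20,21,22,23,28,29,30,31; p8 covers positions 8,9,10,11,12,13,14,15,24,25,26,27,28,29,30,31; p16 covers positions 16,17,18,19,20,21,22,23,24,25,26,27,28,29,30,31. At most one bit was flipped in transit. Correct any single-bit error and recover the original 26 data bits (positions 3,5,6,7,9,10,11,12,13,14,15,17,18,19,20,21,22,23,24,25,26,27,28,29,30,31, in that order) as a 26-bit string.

00110110001011011111000000

s1: b1⊕b3⊕b5⊕b7⊕b9⊕b11⊕b13⊕b15⊕b17⊕b19⊕b21⊕b23⊕b25⊕b27⊕b29⊕b31 = 1⊕0⊕0⊕1⊕0⊕1⊕0⊕1⊕0⊕1⊕1⊕1⊕1⊕0⊕0⊕0 = 0
s2: b2⊕b3⊕b6⊕b7⊕b10⊕b11⊕b14⊕b15⊕b18⊕b19⊕b22⊕b23⊕b26⊕b27⊕b30⊕b31 = 1⊕0⊕1⊕1⊕1⊕1⊕0⊕1⊕1⊕1⊕1⊕1⊕0⊕0⊕0⊕0 = 0
s4: b4⊕b5⊕b6⊕b7⊕b12⊕b13⊕b14⊕b15⊕b20⊕b21⊕b22⊕b23⊕b28⊕b29⊕b30⊕b31 = 0⊕0⊕1⊕1⊕0⊕0⊕0⊕1⊕0⊕1⊕1⊕1⊕0⊕0⊕0⊕0 = 0
s8: b8⊕b9⊕b10⊕b11⊕b12⊕b13⊕b14⊕b15⊕b24⊕b25⊕b26⊕b27⊕b28⊕b29⊕b30⊕b31 = 1⊕0⊕1⊕1⊕0⊕0⊕0⊕1⊕1⊕1⊕0⊕0⊕0⊕0⊕0⊕0 = 0
s16: b16⊕b17⊕b18⊕b19⊕b20⊕b21⊕b22⊕b23⊕b24⊕b25⊕b26⊕b27⊕b28⊕b29⊕b30⊕b31 = 1⊕0⊕1⊕1⊕0⊕1⊕1⊕1⊕1⊕1⊕0⊕0⊕0⊕0⊕0⊕0 = 0
Syndrome (s16...s1) = 00000 → position 0 (no error).
No correction needed.
Data bits at positions 3,5,6,7,9,10,11,12,13,14,15,17,18,19,20,21,22,23,24,25,26,27,28,29,30,31: 00110110001011011111000000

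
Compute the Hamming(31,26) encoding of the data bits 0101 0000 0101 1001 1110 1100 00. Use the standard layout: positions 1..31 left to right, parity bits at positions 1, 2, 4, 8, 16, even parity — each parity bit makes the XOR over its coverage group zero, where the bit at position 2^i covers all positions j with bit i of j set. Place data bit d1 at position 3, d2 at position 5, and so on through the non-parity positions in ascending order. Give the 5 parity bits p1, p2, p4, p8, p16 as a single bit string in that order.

01000

Place data bits at non-power-of-two positions: b3=0, b5=1, b6=0, b7=1, b9=0, b10=0, b11=0, b12=0, b13=0, b14=1, b15=0, b17=1, b18=1, b19=0, b20=0, b21=1, b22=1, b23=1, b24=1, b25=0, b26=1, b27=1, b28=0, b29=0, b30=0, b31=0.
p1 = XOR of data positions {3,5,7,9,11,13,15,17,19,21,23,25,27,29,31} = 0⊕1⊕1⊕0⊕0⊕0⊕0⊕1⊕0⊕1⊕1⊕0⊕1⊕0⊕0 = 0
p2 = XOR of data positions {3,6,7,10,11,14,15,18,19,22,23,26,27,30,31} = 0⊕0⊕1⊕0⊕0⊕1⊕0⊕1⊕0⊕1⊕1⊕1⊕1⊕0⊕0 = 1
p4 = XOR of data positions {5,6,7,12,13,14,15,20,21,22,23,28,29,30,31} = 1⊕0⊕1⊕0⊕0⊕1⊕0⊕0⊕1⊕1⊕1⊕0⊕0⊕0⊕0 = 0
p8 = XOR of data positions {9,10,11,12,13,14,15,24,25,26,27,28,29,30,31} = 0⊕0⊕0⊕0⊕0⊕1⊕0⊕1⊕0⊕1⊕1⊕0⊕0⊕0⊕0 = 0
p16 = XOR of data positions {17,18,19,20,21,22,23,24,25,26,27,28,29,30,31} = 1⊕1⊕0⊕0⊕1⊕1⊕1⊕1⊕0⊕1⊕1⊕0⊕0⊕0⊕0 = 0
Parity bits p1,p2,p4,p8,p16 = 01000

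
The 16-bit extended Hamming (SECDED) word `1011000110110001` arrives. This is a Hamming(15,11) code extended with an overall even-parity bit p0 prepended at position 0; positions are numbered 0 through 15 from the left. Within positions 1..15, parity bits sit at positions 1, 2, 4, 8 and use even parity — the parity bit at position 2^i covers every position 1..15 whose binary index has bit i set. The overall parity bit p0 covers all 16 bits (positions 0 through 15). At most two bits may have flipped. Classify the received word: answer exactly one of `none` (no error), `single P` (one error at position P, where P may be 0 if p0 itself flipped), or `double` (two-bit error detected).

s1: b1⊕b3⊕b5⊕b7⊕b9⊕b11⊕b13⊕b15 = 0⊕1⊕0⊕1⊕0⊕1⊕0⊕1 = 0
s2: b2⊕b3⊕b6⊕b7⊕b10⊕b11⊕b14⊕b15 = 1⊕1⊕0⊕1⊕1⊕1⊕0⊕1 = 0
s4: b4⊕b5⊕b6⊕b7⊕b12⊕b13⊕b14⊕b15 = 0⊕0⊕0⊕1⊕0⊕0⊕0⊕1 = 0
s8: b8⊕b9⊕b10⊕b11⊕b12⊕b13⊕b14⊕b15 = 1⊕0⊕1⊕1⊕0⊕0⊕0⊕1 = 0
Syndrome (s8...s1) = 0000 → position 0 (no error).
Overall parity (XOR of all 16 bits, including p0): 1⊕0⊕1⊕1⊕0⊕0⊕0⊕1⊕1⊕0⊕1⊕1⊕0⊕0⊕0⊕1 = 0
Overall=0, syndrome position=0 → no error.

none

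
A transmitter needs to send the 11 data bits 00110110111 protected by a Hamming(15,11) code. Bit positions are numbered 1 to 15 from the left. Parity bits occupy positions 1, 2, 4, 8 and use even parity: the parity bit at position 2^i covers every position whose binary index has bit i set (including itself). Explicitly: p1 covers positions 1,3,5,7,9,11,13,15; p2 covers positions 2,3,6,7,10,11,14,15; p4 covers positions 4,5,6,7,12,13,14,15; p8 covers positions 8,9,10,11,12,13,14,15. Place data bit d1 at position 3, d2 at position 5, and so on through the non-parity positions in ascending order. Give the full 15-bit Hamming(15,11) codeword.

Place data bits at non-power-of-two positions: b3=0, b5=0, b6=1, b7=1, b9=0, b10=1, b11=1, b12=0, b13=1, b14=1, b15=1.
p1 = XOR of data positions {3,5,7,9,11,13,15} = 0⊕0⊕1⊕0⊕1⊕1⊕1 = 0
p2 = XOR of data positions {3,6,7,10,11,14,15} = 0⊕1⊕1⊕1⊕1⊕1⊕1 = 0
p4 = XOR of data positions {5,6,7,12,13,14,15} = 0⊕1⊕1⊕0⊕1⊕1⊕1 = 1
p8 = XOR of data positions {9,10,11,12,13,14,15} = 0⊕1⊕1⊕0⊕1⊕1⊕1 = 1
Codeword b1..b15 = 000101110110111

000101110110111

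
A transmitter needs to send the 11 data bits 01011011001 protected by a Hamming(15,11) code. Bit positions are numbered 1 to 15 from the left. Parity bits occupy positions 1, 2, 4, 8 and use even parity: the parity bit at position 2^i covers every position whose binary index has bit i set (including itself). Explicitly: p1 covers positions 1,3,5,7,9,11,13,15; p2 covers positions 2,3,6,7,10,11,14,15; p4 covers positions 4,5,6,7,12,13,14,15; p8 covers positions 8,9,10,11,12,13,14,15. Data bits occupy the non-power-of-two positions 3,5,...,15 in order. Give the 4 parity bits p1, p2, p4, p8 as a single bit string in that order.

Place data bits at non-power-of-two positions: b3=0, b5=1, b6=0, b7=1, b9=1, b10=0, b11=1, b12=1, b13=0, b14=0, b15=1.
p1 = XOR of data positions {3,5,7,9,11,13,15} = 0⊕1⊕1⊕1⊕1⊕0⊕1 = 1
p2 = XOR of data positions {3,6,7,10,11,14,15} = 0⊕0⊕1⊕0⊕1⊕0⊕1 = 1
p4 = XOR of data positions {5,6,7,12,13,14,15} = 1⊕0⊕1⊕1⊕0⊕0⊕1 = 0
p8 = XOR of data positions {9,10,11,12,13,14,15} = 1⊕0⊕1⊕1⊕0⊕0⊕1 = 0
Parity bits p1,p2,p4,p8 = 1100

1100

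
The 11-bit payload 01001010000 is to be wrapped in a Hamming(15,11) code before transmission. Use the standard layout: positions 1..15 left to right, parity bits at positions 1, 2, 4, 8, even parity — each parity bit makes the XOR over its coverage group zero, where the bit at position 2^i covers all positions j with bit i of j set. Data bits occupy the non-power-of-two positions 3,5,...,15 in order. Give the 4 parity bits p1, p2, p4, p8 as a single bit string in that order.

1110

Place data bits at non-power-of-two positions: b3=0, b5=1, b6=0, b7=0, b9=1, b10=0, b11=1, b12=0, b13=0, b14=0, b15=0.
p1 = XOR of data positions {3,5,7,9,11,13,15} = 0⊕1⊕0⊕1⊕1⊕0⊕0 = 1
p2 = XOR of data positions {3,6,7,10,11,14,15} = 0⊕0⊕0⊕0⊕1⊕0⊕0 = 1
p4 = XOR of data positions {5,6,7,12,13,14,15} = 1⊕0⊕0⊕0⊕0⊕0⊕0 = 1
p8 = XOR of data positions {9,10,11,12,13,14,15} = 1⊕0⊕1⊕0⊕0⊕0⊕0 = 0
Parity bits p1,p2,p4,p8 = 1110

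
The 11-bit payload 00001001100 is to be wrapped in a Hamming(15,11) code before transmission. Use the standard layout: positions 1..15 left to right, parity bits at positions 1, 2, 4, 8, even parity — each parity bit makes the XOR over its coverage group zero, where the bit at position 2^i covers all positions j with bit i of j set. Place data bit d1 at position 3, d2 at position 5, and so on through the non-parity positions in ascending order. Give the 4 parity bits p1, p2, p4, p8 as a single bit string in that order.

Place data bits at non-power-of-two positions: b3=0, b5=0, b6=0, b7=0, b9=1, b10=0, b11=0, b12=1, b13=1, b14=0, b15=0.
p1 = XOR of data positions {3,5,7,9,11,13,15} = 0⊕0⊕0⊕1⊕0⊕1⊕0 = 0
p2 = XOR of data positions {3,6,7,10,11,14,15} = 0⊕0⊕0⊕0⊕0⊕0⊕0 = 0
p4 = XOR of data positions {5,6,7,12,13,14,15} = 0⊕0⊕0⊕1⊕1⊕0⊕0 = 0
p8 = XOR of data positions {9,10,11,12,13,14,15} = 1⊕0⊕0⊕1⊕1⊕0⊕0 = 1
Parity bits p1,p2,p4,p8 = 0001

0001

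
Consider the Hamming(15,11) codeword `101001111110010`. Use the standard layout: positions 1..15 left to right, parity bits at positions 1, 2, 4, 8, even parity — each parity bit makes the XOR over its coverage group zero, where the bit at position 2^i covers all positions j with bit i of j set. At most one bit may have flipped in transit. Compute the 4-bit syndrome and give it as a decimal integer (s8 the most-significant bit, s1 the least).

13

s1: b1⊕b3⊕b5⊕b7⊕b9⊕b11⊕b13⊕b15 = 1⊕1⊕0⊕1⊕1⊕1⊕0⊕0 = 1
s2: b2⊕b3⊕b6⊕b7⊕b10⊕b11⊕b14⊕b15 = 0⊕1⊕1⊕1⊕1⊕1⊕1⊕0 = 0
s4: b4⊕b5⊕b6⊕b7⊕b12⊕b13⊕b14⊕b15 = 0⊕0⊕1⊕1⊕0⊕0⊕1⊕0 = 1
s8: b8⊕b9⊕b10⊕b11⊕b12⊕b13⊕b14⊕b15 = 1⊕1⊕1⊕1⊕0⊕0⊕1⊕0 = 1
Syndrome (s8...s1) = 1101 → position 13.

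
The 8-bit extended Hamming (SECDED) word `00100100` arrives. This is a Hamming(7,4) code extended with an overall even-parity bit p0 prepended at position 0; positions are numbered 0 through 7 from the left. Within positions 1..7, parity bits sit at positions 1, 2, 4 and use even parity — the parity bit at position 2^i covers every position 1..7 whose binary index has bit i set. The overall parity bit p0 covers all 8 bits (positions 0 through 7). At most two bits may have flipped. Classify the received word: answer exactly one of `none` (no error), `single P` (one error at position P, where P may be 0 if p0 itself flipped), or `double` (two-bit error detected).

s1: b1⊕b3⊕b5⊕b7 = 0⊕0⊕1⊕0 = 1
s2: b2⊕b3⊕b6⊕b7 = 1⊕0⊕0⊕0 = 1
s4: b4⊕b5⊕b6⊕b7 = 0⊕1⊕0⊕0 = 1
Syndrome (s4...s1) = 111 → position 7.
Overall parity (XOR of all 8 bits, including p0): 0⊕0⊕1⊕0⊕0⊕1⊕0⊕0 = 0
Overall=0, syndrome position=7 → double-bit error detected (uncorrectable).

double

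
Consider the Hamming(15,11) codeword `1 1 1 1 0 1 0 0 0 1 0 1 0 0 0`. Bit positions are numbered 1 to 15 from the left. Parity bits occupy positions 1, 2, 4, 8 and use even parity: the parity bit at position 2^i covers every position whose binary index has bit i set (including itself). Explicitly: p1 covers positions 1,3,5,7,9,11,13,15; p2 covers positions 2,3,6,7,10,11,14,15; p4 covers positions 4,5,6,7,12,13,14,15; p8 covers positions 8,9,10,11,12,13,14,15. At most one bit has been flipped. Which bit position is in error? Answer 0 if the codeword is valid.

s1: b1⊕b3⊕b5⊕b7⊕b9⊕b11⊕b13⊕b15 = 1⊕1⊕0⊕0⊕0⊕0⊕0⊕0 = 0
s2: b2⊕b3⊕b6⊕b7⊕b10⊕b11⊕b14⊕b15 = 1⊕1⊕1⊕0⊕1⊕0⊕0⊕0 = 0
s4: b4⊕b5⊕b6⊕b7⊕b12⊕b13⊕b14⊕b15 = 1⊕0⊕1⊕0⊕1⊕0⊕0⊕0 = 1
s8: b8⊕b9⊕b10⊕b11⊕b12⊕b13⊕b14⊕b15 = 0⊕0⊕1⊕0⊕1⊕0⊕0⊕0 = 0
Syndrome (s8...s1) = 0100 → position 4.

4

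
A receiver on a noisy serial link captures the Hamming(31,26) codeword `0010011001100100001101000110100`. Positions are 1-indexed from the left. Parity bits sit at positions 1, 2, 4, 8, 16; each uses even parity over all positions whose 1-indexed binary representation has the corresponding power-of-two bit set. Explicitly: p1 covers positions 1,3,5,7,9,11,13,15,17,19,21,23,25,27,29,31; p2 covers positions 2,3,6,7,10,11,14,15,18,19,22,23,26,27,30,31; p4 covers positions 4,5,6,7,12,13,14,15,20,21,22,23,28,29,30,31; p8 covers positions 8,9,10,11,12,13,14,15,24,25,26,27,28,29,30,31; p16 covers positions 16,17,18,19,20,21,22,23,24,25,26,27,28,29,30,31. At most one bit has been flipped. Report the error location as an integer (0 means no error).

s1: b1⊕b3⊕b5⊕b7⊕b9⊕b11⊕b13⊕b15⊕b17⊕b19⊕b21⊕b23⊕b25⊕b27⊕b29⊕b31 = 0⊕1⊕0⊕1⊕0⊕1⊕0⊕0⊕0⊕1⊕0⊕0⊕0⊕1⊕1⊕0 = 0
s2: b2⊕b3⊕b6⊕b7⊕b10⊕b11⊕b14⊕b15⊕b18⊕b19⊕b22⊕b23⊕b26⊕b27⊕b30⊕b31 = 0⊕1⊕1⊕1⊕1⊕1⊕1⊕0⊕0⊕1⊕1⊕0⊕1⊕1⊕0⊕0 = 0
s4: b4⊕b5⊕b6⊕b7⊕b12⊕b13⊕b14⊕b15⊕b20⊕b21⊕b22⊕b23⊕b28⊕b29⊕b30⊕b31 = 0⊕0⊕1⊕1⊕0⊕0⊕1⊕0⊕1⊕0⊕1⊕0⊕0⊕1⊕0⊕0 = 0
s8: b8⊕b9⊕b10⊕b11⊕b12⊕b13⊕b14⊕b15⊕b24⊕b25⊕b26⊕b27⊕b28⊕b29⊕b30⊕b31 = 0⊕0⊕1⊕1⊕0⊕0⊕1⊕0⊕0⊕0⊕1⊕1⊕0⊕1⊕0⊕0 = 0
s16: b16⊕b17⊕b18⊕b19⊕b20⊕b21⊕b22⊕b23⊕b24⊕b25⊕b26⊕b27⊕b28⊕b29⊕b30⊕b31 = 0⊕0⊕0⊕1⊕1⊕0⊕1⊕0⊕0⊕0⊕1⊕1⊕0⊕1⊕0⊕0 = 0
Syndrome (s16...s1) = 00000 → position 0 (no error).

0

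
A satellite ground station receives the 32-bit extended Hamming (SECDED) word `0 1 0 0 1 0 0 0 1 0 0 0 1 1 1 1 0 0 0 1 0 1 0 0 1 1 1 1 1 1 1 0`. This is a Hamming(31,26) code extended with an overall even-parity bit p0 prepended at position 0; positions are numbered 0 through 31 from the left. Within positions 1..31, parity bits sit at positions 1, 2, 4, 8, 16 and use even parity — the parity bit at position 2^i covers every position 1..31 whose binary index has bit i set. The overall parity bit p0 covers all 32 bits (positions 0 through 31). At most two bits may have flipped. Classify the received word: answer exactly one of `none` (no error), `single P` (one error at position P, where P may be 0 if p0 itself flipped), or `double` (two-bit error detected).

s1: b1⊕b3⊕b5⊕b7⊕b9⊕b11⊕b13⊕b15⊕b17⊕b19⊕b21⊕b23⊕b25⊕b27⊕b29⊕b31 = 1⊕0⊕0⊕0⊕0⊕0⊕1⊕1⊕0⊕1⊕1⊕0⊕1⊕1⊕1⊕0 = 0
s2: b2⊕b3⊕b6⊕b7⊕b10⊕b11⊕b14⊕b15⊕b18⊕b19⊕b22⊕b23⊕b26⊕b27⊕b30⊕b31 = 0⊕0⊕0⊕0⊕0⊕0⊕1⊕1⊕0⊕1⊕0⊕0⊕1⊕1⊕1⊕0 = 0
s4: b4⊕b5⊕b6⊕b7⊕b12⊕b13⊕b14⊕b15⊕b20⊕b21⊕b22⊕b23⊕b28⊕b29⊕b30⊕b31 = 1⊕0⊕0⊕0⊕1⊕1⊕1⊕1⊕0⊕1⊕0⊕0⊕1⊕1⊕1⊕0 = 1
s8: b8⊕b9⊕b10⊕b11⊕b12⊕b13⊕b14⊕b15⊕b24⊕b25⊕b26⊕b27⊕b28⊕b29⊕b30⊕b31 = 1⊕0⊕0⊕0⊕1⊕1⊕1⊕1⊕1⊕1⊕1⊕1⊕1⊕1⊕1⊕0 = 0
s16: b16⊕b17⊕b18⊕b19⊕b20⊕b21⊕b22⊕b23⊕b24⊕b25⊕b26⊕b27⊕b28⊕b29⊕b30⊕b31 = 0⊕0⊕0⊕1⊕0⊕1⊕0⊕0⊕1⊕1⊕1⊕1⊕1⊕1⊕1⊕0 = 1
Syndrome (s16...s1) = 10100 → position 20.
Overall parity (XOR of all 32 bits, including p0): 0⊕1⊕0⊕0⊕1⊕0⊕0⊕0⊕1⊕0⊕0⊕0⊕1⊕1⊕1⊕1⊕0⊕0⊕0⊕1⊕0⊕1⊕0⊕0⊕1⊕1⊕1⊕1⊕1⊕1⊕1⊕0 = 0
Overall=0, syndrome position=20 → double-bit error detected (uncorrectable).

double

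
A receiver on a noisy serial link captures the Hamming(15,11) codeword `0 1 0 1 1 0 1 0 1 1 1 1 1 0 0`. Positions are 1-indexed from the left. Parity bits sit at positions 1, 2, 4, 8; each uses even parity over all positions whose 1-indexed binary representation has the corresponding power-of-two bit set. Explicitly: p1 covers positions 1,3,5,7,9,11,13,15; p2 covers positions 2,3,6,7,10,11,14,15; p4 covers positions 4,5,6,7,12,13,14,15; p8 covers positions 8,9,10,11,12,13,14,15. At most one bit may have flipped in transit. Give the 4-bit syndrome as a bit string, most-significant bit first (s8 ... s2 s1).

1101

s1: b1⊕b3⊕b5⊕b7⊕b9⊕b11⊕b13⊕b15 = 0⊕0⊕1⊕1⊕1⊕1⊕1⊕0 = 1
s2: b2⊕b3⊕b6⊕b7⊕b10⊕b11⊕b14⊕b15 = 1⊕0⊕0⊕1⊕1⊕1⊕0⊕0 = 0
s4: b4⊕b5⊕b6⊕b7⊕b12⊕b13⊕b14⊕b15 = 1⊕1⊕0⊕1⊕1⊕1⊕0⊕0 = 1
s8: b8⊕b9⊕b10⊕b11⊕b12⊕b13⊕b14⊕b15 = 0⊕1⊕1⊕1⊕1⊕1⊕0⊕0 = 1
Syndrome (s8...s1) = 1101 → position 13.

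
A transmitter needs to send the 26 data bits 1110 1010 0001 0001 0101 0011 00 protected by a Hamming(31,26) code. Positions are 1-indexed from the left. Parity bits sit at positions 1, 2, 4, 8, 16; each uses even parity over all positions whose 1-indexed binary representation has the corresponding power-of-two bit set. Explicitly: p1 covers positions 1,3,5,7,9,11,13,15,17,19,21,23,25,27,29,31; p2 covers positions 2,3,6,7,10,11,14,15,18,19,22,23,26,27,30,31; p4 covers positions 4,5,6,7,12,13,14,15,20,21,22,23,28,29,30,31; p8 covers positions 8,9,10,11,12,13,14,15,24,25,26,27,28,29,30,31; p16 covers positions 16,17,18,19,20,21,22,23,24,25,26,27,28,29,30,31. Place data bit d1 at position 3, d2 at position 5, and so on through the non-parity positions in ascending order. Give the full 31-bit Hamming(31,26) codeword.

Place data bits at non-power-of-two positions: b3=1, b5=1, b6=1, b7=0, b9=1, b10=0, b11=1, b12=0, b13=0, b14=0, b15=0, b17=1, b18=0, b19=0, b20=0, b21=1, b22=0, b23=1, b24=0, b25=1, b26=0, b27=0, b28=1, b29=1, b30=0, b31=0.
p1 = XOR of data positions {3,5,7,9,11,13,15,17,19,21,23,25,27,29,31} = 1⊕1⊕0⊕1⊕1⊕0⊕0⊕1⊕0⊕1⊕1⊕1⊕0⊕1⊕0 = 1
p2 = XOR of data positions {3,6,7,10,11,14,15,18,19,22,23,26,27,30,31} = 1⊕1⊕0⊕0⊕1⊕0⊕0⊕0⊕0⊕0⊕1⊕0⊕0⊕0⊕0 = 0
p4 = XOR of data positions {5,6,7,12,13,14,15,20,21,22,23,28,29,30,31} = 1⊕1⊕0⊕0⊕0⊕0⊕0⊕0⊕1⊕0⊕1⊕1⊕1⊕0⊕0 = 0
p8 = XOR of data positions {9,10,11,12,13,14,15,24,25,26,27,28,29,30,31} = 1⊕0⊕1⊕0⊕0⊕0⊕0⊕0⊕1⊕0⊕0⊕1⊕1⊕0⊕0 = 1
p16 = XOR of data positions {17,18,19,20,21,22,23,24,25,26,27,28,29,30,31} = 1⊕0⊕0⊕0⊕1⊕0⊕1⊕0⊕1⊕0⊕0⊕1⊕1⊕0⊕0 = 0
Codeword b1..b31 = 1010110110100000100010101001100

1010110110100000100010101001100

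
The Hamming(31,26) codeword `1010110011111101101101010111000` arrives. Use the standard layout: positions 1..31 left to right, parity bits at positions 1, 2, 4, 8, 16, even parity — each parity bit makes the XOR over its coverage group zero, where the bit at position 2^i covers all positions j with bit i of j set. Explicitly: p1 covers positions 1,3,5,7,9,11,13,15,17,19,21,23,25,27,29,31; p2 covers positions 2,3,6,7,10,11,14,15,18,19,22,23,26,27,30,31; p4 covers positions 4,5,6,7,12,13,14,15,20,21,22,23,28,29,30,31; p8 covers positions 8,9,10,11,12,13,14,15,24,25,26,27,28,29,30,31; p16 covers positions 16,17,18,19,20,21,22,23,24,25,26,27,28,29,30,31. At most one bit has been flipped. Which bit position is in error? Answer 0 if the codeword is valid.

19

s1: b1⊕b3⊕b5⊕b7⊕b9⊕b11⊕b13⊕b15⊕b17⊕b19⊕b21⊕b23⊕b25⊕b27⊕b29⊕b31 = 1⊕1⊕1⊕0⊕1⊕1⊕1⊕0⊕1⊕1⊕0⊕0⊕0⊕1⊕0⊕0 = 1
s2: b2⊕b3⊕b6⊕b7⊕b10⊕b11⊕b14⊕b15⊕b18⊕b19⊕b22⊕b23⊕b26⊕b27⊕b30⊕b31 = 0⊕1⊕1⊕0⊕1⊕1⊕1⊕0⊕0⊕1⊕1⊕0⊕1⊕1⊕0⊕0 = 1
s4: b4⊕b5⊕b6⊕b7⊕b12⊕b13⊕b14⊕b15⊕b20⊕b21⊕b22⊕b23⊕b28⊕b29⊕b30⊕b31 = 0⊕1⊕1⊕0⊕1⊕1⊕1⊕0⊕1⊕0⊕1⊕0⊕1⊕0⊕0⊕0 = 0
s8: b8⊕b9⊕b10⊕b11⊕b12⊕b13⊕b14⊕b15⊕b24⊕b25⊕b26⊕b27⊕b28⊕b29⊕b30⊕b31 = 0⊕1⊕1⊕1⊕1⊕1⊕1⊕0⊕1⊕0⊕1⊕1⊕1⊕0⊕0⊕0 = 0
s16: b16⊕b17⊕b18⊕b19⊕b20⊕b21⊕b22⊕b23⊕b24⊕b25⊕b26⊕b27⊕b28⊕b29⊕b30⊕b31 = 1⊕1⊕0⊕1⊕1⊕0⊕1⊕0⊕1⊕0⊕1⊕1⊕1⊕0⊕0⊕0 = 1
Syndrome (s16...s1) = 10011 → position 19.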